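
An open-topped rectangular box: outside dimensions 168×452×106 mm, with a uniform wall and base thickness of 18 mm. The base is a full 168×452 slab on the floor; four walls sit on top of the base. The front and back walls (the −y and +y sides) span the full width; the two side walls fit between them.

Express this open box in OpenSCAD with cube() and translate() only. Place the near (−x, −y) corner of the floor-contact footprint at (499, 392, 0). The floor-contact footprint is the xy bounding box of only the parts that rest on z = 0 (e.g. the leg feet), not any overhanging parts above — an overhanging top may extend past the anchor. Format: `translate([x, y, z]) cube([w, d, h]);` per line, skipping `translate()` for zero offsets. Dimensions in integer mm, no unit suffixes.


translate([499, 392, 0]) cube([168, 452, 18]);
translate([499, 392, 18]) cube([168, 18, 88]);
translate([499, 826, 18]) cube([168, 18, 88]);
translate([499, 410, 18]) cube([18, 416, 88]);
translate([649, 410, 18]) cube([18, 416, 88]);


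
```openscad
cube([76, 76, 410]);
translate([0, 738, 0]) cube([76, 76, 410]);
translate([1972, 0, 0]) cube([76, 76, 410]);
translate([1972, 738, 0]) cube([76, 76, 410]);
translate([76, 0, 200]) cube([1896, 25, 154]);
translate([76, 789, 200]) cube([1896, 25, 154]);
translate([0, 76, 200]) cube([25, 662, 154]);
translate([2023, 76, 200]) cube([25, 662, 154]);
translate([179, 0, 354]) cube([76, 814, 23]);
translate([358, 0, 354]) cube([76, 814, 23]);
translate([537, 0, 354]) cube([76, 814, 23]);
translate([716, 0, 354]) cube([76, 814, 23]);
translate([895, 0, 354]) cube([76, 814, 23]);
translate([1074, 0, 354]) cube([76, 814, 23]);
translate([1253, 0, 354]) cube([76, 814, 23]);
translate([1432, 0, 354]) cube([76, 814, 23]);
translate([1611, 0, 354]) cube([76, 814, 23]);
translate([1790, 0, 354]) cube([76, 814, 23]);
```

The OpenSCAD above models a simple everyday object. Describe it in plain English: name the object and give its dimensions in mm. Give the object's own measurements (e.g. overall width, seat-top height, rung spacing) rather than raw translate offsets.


A bed frame 2048 mm long (x) by 814 mm wide (y). Four 76×76 mm corner posts, 410 mm tall, at the corners of the footprint. Four rails of 25 mm thickness and 154 mm height run between adjacent posts with their undersides at z = 200 mm, their outer faces flush with the outside of the frame (the two x-running rails run between the posts' inner faces; the two y-running rails run between the posts' inner faces). 10 slats, each 76 mm wide (x) and 23 mm thick, lie across the top of the two x-running rails, running the full 814 mm width of the frame in y; along x they sit between the end posts with a 103 mm gap after the −x posts and between neighbouring slats, leaving 106 mm before the +x posts.


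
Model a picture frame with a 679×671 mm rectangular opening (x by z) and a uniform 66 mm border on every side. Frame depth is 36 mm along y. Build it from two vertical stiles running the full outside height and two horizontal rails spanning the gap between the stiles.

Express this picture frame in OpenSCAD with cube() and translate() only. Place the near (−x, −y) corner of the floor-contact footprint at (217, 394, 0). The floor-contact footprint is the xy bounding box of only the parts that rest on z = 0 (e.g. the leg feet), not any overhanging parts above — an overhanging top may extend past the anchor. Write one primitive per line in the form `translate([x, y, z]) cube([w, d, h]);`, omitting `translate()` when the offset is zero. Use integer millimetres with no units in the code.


translate([217, 394, 0]) cube([66, 36, 803]);
translate([962, 394, 0]) cube([66, 36, 803]);
translate([283, 394, 0]) cube([679, 36, 66]);
translate([283, 394, 737]) cube([679, 36, 66]);


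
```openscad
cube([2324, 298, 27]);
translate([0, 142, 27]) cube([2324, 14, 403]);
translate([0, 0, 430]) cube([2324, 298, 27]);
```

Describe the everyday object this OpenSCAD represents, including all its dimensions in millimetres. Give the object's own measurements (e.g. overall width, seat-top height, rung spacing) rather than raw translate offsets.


An I-beam lying along x, 2324 mm long. Overall section height 457 mm. Two flanges 298 mm wide (y) and 27 mm thick, one on the floor and one at the top; a web 14 mm thick runs between them, centred on the flange width.


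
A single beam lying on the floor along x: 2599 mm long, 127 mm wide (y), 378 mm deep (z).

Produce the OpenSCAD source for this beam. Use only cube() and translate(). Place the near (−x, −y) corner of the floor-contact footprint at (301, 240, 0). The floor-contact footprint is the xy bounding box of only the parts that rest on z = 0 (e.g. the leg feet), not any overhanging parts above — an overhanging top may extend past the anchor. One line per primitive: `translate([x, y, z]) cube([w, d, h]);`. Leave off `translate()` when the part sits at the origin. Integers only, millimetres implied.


translate([301, 240, 0]) cube([2599, 127, 378]);


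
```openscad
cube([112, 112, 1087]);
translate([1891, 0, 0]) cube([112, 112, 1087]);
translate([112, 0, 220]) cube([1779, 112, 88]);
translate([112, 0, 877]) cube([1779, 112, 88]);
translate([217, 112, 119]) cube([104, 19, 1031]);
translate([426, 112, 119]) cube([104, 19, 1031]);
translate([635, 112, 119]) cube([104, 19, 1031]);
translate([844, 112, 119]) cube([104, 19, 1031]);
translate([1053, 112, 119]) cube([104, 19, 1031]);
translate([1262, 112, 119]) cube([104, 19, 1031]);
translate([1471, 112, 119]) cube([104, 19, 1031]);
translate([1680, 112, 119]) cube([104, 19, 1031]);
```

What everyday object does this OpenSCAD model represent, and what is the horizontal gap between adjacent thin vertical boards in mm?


A fence section. The picket gap is 105 mm.

Two posts, two rails, 8 pickets — a fence section. Span 1779 mm holds 8 pickets of 104 mm with 9 equal gaps: ⌊(1779 − 8·104) / 9⌋ = 105 mm.


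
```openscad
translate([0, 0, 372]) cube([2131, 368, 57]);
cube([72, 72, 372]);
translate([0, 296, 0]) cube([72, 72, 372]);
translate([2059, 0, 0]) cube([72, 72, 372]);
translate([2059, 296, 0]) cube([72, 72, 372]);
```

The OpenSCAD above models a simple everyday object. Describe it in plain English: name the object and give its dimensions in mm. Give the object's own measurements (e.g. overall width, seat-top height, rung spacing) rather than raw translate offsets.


A bench: a 2131×368 mm seat slab, 57 mm thick, top at z = 429 mm, on four 72×72 mm square legs flush with the seat corners and standing on z = 0.


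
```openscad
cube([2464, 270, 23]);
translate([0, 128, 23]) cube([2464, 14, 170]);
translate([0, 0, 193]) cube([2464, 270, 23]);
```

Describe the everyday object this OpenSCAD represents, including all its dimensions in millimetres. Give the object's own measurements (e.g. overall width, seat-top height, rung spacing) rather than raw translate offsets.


An I-beam lying along x, 2464 mm long. Overall section height 216 mm. Two flanges 270 mm wide (y) and 23 mm thick, one on the floor and one at the top; a web 14 mm thick runs between them, centred on the flange width.


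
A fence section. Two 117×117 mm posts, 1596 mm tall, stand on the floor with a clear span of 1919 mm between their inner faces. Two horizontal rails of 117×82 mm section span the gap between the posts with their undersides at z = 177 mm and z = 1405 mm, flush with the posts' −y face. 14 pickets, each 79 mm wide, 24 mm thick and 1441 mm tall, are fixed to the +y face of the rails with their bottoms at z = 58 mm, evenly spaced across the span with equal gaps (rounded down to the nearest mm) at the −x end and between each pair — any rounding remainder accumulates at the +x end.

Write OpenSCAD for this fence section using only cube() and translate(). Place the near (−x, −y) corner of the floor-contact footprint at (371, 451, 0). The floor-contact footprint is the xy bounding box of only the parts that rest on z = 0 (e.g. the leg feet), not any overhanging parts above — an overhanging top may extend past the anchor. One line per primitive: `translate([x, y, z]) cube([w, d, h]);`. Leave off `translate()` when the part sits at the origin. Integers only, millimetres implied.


translate([371, 451, 0]) cube([117, 117, 1596]);
translate([2407, 451, 0]) cube([117, 117, 1596]);
translate([488, 451, 177]) cube([1919, 117, 82]);
translate([488, 451, 1405]) cube([1919, 117, 82]);
translate([542, 568, 58]) cube([79, 24, 1441]);
translate([675, 568, 58]) cube([79, 24, 1441]);
translate([808, 568, 58]) cube([79, 24, 1441]);
translate([941, 568, 58]) cube([79, 24, 1441]);
translate([1074, 568, 58]) cube([79, 24, 1441]);
translate([1207, 568, 58]) cube([79, 24, 1441]);
translate([1340, 568, 58]) cube([79, 24, 1441]);
translate([1473, 568, 58]) cube([79, 24, 1441]);
translate([1606, 568, 58]) cube([79, 24, 1441]);
translate([1739, 568, 58]) cube([79, 24, 1441]);
translate([1872, 568, 58]) cube([79, 24, 1441]);
translate([2005, 568, 58]) cube([79, 24, 1441]);
translate([2138, 568, 58]) cube([79, 24, 1441]);
translate([2271, 568, 58]) cube([79, 24, 1441]);


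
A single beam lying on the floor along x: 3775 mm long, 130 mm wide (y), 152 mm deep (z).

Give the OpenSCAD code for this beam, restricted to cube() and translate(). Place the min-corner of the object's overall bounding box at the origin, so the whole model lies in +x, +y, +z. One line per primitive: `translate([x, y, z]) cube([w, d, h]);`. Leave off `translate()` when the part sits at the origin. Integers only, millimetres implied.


cube([3775, 130, 152]);


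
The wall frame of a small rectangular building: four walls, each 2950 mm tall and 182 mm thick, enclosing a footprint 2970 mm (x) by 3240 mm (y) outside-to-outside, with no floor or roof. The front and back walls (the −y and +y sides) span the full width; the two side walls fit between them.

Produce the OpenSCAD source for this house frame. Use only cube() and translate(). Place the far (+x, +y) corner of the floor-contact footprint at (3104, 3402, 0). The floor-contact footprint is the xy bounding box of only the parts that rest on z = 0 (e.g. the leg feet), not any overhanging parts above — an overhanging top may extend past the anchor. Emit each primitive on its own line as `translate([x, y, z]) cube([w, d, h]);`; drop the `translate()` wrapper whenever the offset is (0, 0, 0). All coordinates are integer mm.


translate([134, 162, 0]) cube([2970, 182, 2950]);
translate([134, 3220, 0]) cube([2970, 182, 2950]);
translate([134, 344, 0]) cube([182, 2876, 2950]);
translate([2922, 344, 0]) cube([182, 2876, 2950]);


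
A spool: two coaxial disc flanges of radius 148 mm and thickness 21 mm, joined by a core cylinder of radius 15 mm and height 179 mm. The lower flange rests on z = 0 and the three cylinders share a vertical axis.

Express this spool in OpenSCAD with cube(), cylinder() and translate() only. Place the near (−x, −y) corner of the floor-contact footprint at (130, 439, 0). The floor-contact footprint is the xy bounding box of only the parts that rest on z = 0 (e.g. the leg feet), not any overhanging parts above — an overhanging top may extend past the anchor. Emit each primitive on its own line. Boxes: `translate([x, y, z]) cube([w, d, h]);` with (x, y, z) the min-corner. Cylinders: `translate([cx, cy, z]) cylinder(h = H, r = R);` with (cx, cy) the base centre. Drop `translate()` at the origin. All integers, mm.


translate([278, 587, 0]) cylinder(h = 21, r = 148);
translate([278, 587, 21]) cylinder(h = 179, r = 15);
translate([278, 587, 200]) cylinder(h = 21, r = 148);


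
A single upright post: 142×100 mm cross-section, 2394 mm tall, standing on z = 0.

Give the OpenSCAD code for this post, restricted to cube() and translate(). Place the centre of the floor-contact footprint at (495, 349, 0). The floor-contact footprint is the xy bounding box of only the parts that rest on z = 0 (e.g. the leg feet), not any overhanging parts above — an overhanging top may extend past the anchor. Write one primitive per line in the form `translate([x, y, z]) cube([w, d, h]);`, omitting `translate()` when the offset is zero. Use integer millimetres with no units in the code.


translate([424, 299, 0]) cube([142, 100, 2394]);


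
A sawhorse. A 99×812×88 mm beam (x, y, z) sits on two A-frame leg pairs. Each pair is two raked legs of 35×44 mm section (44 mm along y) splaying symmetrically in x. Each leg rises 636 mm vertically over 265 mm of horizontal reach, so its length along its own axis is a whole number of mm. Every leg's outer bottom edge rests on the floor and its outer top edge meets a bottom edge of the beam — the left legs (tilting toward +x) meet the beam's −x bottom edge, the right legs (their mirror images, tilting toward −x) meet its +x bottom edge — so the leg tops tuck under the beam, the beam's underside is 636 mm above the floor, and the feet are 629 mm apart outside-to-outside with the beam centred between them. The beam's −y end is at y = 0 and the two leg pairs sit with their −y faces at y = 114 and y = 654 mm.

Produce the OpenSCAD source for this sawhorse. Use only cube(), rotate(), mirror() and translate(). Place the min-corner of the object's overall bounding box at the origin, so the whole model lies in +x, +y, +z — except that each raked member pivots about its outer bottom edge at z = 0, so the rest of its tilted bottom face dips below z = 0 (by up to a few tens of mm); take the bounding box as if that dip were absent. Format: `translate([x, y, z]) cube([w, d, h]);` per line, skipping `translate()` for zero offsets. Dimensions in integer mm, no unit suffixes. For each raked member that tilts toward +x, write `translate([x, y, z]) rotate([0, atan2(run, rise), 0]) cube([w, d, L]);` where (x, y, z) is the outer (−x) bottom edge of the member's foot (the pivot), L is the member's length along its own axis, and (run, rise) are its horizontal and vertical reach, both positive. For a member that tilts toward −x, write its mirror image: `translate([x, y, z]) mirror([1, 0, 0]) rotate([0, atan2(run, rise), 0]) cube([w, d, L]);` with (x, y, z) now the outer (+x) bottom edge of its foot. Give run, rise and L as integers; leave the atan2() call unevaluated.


// leg length = √(265² + 636²) = 689
// right-leg outer foot x = 2·265 + 99 = 629
// beam min-corner = (265, 0, 636)
translate([265, 0, 636]) cube([99, 812, 88]);
translate([0, 114, 0]) rotate([0, atan2(265, 636), 0]) cube([35, 44, 689]);
translate([629, 114, 0]) mirror([1, 0, 0]) rotate([0, atan2(265, 636), 0]) cube([35, 44, 689]);
translate([0, 654, 0]) rotate([0, atan2(265, 636), 0]) cube([35, 44, 689]);
translate([629, 654, 0]) mirror([1, 0, 0]) rotate([0, atan2(265, 636), 0]) cube([35, 44, 689]);


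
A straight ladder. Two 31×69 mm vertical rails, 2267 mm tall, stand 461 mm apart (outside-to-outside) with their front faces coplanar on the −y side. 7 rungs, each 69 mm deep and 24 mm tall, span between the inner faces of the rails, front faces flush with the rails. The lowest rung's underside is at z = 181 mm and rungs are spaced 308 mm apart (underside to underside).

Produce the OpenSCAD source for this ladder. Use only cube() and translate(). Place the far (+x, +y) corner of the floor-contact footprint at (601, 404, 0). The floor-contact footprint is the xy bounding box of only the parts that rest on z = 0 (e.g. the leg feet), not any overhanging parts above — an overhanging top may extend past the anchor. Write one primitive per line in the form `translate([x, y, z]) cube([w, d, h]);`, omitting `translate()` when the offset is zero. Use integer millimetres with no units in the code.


translate([140, 335, 0]) cube([31, 69, 2267]);
translate([570, 335, 0]) cube([31, 69, 2267]);
translate([171, 335, 181]) cube([399, 69, 24]);
translate([171, 335, 489]) cube([399, 69, 24]);
translate([171, 335, 797]) cube([399, 69, 24]);
translate([171, 335, 1105]) cube([399, 69, 24]);
translate([171, 335, 1413]) cube([399, 69, 24]);
translate([171, 335, 1721]) cube([399, 69, 24]);
translate([171, 335, 2029]) cube([399, 69, 24]);


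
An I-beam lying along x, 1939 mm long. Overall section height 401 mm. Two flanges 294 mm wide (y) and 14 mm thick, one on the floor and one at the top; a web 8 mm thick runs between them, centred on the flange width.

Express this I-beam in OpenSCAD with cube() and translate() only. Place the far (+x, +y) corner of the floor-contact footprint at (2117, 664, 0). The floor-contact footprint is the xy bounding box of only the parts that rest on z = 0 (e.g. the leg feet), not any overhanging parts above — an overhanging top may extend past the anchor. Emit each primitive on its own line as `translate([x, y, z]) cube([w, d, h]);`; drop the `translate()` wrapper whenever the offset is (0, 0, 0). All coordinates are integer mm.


translate([178, 370, 0]) cube([1939, 294, 14]);
translate([178, 513, 14]) cube([1939, 8, 373]);
translate([178, 370, 387]) cube([1939, 294, 14]);


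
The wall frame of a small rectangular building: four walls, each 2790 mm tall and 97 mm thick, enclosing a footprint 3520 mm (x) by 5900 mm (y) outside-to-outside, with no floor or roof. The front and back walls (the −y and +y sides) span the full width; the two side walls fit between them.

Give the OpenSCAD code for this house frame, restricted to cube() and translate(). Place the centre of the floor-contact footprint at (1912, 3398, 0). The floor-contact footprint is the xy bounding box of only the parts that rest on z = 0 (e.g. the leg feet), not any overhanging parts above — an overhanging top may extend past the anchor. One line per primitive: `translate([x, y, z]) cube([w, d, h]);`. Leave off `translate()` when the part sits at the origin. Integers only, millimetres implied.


translate([152, 448, 0]) cube([3520, 97, 2790]);
translate([152, 6251, 0]) cube([3520, 97, 2790]);
translate([152, 545, 0]) cube([97, 5706, 2790]);
translate([3575, 545, 0]) cube([97, 5706, 2790]);


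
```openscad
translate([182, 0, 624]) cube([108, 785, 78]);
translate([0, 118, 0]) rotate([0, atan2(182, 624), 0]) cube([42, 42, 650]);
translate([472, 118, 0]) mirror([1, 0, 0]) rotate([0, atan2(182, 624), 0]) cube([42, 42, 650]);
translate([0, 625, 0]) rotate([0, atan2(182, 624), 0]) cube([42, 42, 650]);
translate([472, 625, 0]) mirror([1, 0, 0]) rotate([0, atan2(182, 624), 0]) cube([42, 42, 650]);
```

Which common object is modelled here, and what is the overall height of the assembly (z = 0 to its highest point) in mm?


A sawhorse. The overall height is 702 mm.

A beam across two mirrored pairs of raked legs — a sawhorse. The beam's underside is at z = 624 (matching the legs' vertical rise in atan2(182, 624)) and the beam is 78 mm tall, so its top is at 624 + 78 = 702 mm. The raked legs top out at the beam's underside, so that is the highest point.


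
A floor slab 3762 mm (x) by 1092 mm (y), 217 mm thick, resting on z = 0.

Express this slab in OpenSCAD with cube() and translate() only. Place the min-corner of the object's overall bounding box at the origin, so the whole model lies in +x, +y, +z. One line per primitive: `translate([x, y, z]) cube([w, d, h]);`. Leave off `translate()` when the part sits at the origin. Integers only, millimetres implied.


cube([3762, 1092, 217]);


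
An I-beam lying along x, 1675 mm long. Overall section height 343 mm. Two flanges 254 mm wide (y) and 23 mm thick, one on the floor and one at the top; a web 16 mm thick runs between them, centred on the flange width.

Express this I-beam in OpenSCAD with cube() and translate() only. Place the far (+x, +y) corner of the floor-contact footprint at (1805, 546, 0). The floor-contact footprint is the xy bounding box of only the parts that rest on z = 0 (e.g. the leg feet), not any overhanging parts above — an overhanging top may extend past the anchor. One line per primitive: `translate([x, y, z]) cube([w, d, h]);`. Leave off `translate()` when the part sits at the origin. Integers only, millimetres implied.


translate([130, 292, 0]) cube([1675, 254, 23]);
translate([130, 411, 23]) cube([1675, 16, 297]);
translate([130, 292, 320]) cube([1675, 254, 23]);


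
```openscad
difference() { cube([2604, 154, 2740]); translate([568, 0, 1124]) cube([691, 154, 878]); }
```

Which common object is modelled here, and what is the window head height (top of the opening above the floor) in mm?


A wall with a window opening. The window head height is 2002 mm.

A wall with a rectangular opening subtracted — a window. Sill at z = 1124, opening 878 mm tall, so the head is at 1124 + 878 = 2002 mm.


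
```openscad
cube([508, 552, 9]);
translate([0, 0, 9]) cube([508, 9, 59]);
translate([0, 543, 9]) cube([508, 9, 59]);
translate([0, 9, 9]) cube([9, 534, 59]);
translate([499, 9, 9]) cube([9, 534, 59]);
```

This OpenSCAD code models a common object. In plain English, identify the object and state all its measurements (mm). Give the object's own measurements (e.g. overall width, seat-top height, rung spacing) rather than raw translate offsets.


An open-topped rectangular box: outside dimensions 508×552×68 mm, with a uniform wall and base thickness of 9 mm. The base is a full 508×552 slab on the floor; four walls sit on top of the base. The front and back walls (the −y and +y sides) span the full width; the two side walls fit between them.


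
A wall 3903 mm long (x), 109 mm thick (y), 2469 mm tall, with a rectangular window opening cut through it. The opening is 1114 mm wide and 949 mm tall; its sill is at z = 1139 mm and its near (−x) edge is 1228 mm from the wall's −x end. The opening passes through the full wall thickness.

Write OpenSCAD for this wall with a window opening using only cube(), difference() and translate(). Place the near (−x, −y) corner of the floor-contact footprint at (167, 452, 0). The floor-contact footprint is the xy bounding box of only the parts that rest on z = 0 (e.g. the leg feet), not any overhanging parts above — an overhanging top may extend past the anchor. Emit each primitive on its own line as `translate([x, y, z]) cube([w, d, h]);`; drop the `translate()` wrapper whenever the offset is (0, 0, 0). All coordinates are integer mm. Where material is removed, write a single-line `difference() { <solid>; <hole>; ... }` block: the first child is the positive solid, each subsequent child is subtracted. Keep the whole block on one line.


difference() { translate([167, 452, 0]) cube([3903, 109, 2469]); translate([1395, 452, 1139]) cube([1114, 109, 949]); }


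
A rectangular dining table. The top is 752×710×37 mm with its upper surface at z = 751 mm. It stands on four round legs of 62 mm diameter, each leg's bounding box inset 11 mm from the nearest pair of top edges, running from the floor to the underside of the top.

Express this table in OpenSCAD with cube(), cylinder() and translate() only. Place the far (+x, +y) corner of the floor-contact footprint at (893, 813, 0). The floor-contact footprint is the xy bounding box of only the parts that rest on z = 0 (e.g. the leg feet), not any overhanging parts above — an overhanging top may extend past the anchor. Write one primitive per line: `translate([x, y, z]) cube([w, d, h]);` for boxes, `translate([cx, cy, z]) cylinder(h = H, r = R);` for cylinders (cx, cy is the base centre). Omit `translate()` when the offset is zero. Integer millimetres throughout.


translate([152, 114, 714]) cube([752, 710, 37]);
translate([194, 156, 0]) cylinder(h = 714, r = 31);
translate([862, 156, 0]) cylinder(h = 714, r = 31);
translate([194, 782, 0]) cylinder(h = 714, r = 31);
translate([862, 782, 0]) cylinder(h = 714, r = 31);


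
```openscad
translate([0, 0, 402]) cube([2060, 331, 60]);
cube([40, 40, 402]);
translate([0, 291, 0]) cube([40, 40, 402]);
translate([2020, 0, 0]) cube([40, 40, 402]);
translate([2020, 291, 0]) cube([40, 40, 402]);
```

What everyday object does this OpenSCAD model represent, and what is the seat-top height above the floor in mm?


A bench. The seat-top height is 462 mm.

A long slab on four corner posts — a bench. The slab sits at z = 402 with thickness 60, so the top is 402 + 60 = 462 mm.


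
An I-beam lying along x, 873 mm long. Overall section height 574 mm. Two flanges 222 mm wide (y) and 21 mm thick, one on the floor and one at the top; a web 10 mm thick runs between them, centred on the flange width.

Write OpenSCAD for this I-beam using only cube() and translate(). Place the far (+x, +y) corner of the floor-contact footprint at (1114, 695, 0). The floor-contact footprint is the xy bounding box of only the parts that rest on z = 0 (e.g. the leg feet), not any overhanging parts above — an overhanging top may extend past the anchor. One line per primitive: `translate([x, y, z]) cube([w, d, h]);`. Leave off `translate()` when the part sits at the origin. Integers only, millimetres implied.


translate([241, 473, 0]) cube([873, 222, 21]);
translate([241, 579, 21]) cube([873, 10, 532]);
translate([241, 473, 553]) cube([873, 222, 21]);


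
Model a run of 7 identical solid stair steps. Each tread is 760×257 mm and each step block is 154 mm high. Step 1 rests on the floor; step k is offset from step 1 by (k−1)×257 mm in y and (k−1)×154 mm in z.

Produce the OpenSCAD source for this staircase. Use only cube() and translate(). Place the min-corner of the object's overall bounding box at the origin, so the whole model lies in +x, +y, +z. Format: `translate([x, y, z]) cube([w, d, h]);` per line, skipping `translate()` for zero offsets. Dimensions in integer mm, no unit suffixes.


cube([760, 257, 154]);
translate([0, 257, 154]) cube([760, 257, 154]);
translate([0, 514, 308]) cube([760, 257, 154]);
translate([0, 771, 462]) cube([760, 257, 154]);
translate([0, 1028, 616]) cube([760, 257, 154]);
translate([0, 1285, 770]) cube([760, 257, 154]);
translate([0, 1542, 924]) cube([760, 257, 154]);


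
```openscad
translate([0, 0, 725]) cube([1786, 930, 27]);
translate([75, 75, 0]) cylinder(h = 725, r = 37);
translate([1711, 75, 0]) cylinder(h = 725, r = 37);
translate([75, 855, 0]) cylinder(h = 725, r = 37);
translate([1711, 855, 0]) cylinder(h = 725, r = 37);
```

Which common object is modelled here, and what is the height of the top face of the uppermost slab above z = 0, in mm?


A table. The table height is 752 mm.

A 1786×930×27 slab sits at z = 725 on four Ø74 mm round legs — a table. The top surface is at 725 + 27 = 752 mm.


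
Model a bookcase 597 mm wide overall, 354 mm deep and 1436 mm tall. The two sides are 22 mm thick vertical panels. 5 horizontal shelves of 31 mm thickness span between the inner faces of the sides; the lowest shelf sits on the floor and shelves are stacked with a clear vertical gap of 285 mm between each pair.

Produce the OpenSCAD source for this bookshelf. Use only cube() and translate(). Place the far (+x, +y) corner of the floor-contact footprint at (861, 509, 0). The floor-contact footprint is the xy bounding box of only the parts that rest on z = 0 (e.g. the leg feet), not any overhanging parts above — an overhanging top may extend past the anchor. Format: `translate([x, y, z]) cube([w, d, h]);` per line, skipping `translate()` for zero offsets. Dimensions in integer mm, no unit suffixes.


translate([264, 155, 0]) cube([22, 354, 1436]);
translate([839, 155, 0]) cube([22, 354, 1436]);
translate([286, 155, 0]) cube([553, 354, 31]);
translate([286, 155, 316]) cube([553, 354, 31]);
translate([286, 155, 632]) cube([553, 354, 31]);
translate([286, 155, 948]) cube([553, 354, 31]);
translate([286, 155, 1264]) cube([553, 354, 31]);


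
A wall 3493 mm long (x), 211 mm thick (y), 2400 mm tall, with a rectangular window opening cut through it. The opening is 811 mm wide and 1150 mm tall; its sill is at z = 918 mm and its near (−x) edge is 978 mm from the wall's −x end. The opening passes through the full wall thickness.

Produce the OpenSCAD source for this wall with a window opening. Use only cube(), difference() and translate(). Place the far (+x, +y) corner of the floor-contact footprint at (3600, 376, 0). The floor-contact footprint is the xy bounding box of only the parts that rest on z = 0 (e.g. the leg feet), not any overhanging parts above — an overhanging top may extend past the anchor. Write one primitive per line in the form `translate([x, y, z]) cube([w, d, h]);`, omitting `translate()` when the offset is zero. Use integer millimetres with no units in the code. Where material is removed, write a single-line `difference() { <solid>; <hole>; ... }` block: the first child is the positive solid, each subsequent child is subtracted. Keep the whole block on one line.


difference() { translate([107, 165, 0]) cube([3493, 211, 2400]); translate([1085, 165, 918]) cube([811, 211, 1150]); }


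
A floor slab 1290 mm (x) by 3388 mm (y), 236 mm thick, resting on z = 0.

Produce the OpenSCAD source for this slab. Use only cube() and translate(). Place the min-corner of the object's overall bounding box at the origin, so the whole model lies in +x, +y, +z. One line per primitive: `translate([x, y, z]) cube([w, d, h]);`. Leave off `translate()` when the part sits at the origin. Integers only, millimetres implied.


cube([1290, 3388, 236]);


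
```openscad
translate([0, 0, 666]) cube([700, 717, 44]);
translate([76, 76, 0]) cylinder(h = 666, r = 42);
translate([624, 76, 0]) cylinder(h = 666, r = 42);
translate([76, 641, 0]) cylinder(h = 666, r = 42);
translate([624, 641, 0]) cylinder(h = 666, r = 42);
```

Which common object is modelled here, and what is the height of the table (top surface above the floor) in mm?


A table. The table height is 710 mm.

A 700×717×44 slab sits at z = 666 on four Ø84 mm round legs — a table. The top surface is at 666 + 44 = 710 mm.


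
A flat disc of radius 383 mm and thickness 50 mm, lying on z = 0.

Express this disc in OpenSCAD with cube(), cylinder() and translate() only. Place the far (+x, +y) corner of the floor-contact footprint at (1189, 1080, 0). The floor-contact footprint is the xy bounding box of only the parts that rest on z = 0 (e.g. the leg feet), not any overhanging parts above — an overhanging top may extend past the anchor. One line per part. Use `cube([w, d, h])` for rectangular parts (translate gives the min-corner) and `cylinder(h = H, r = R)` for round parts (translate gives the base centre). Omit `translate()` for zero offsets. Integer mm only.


translate([806, 697, 0]) cylinder(h = 50, r = 383);


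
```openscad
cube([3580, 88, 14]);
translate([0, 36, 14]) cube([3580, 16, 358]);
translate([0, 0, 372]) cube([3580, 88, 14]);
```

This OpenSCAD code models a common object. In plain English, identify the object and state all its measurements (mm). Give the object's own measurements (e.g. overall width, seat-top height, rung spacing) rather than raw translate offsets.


An I-beam lying along x, 3580 mm long. Overall section height 386 mm. Two flanges 88 mm wide (y) and 14 mm thick, one on the floor and one at the top; a web 16 mm thick runs between them, centred on the flange width.


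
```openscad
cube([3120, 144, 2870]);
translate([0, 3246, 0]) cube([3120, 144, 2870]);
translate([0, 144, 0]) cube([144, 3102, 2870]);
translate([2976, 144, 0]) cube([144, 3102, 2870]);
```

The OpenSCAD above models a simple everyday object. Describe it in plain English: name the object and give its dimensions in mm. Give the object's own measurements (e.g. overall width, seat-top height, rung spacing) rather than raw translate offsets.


The wall frame of a small rectangular building: four walls, each 2870 mm tall and 144 mm thick, enclosing a footprint 3120 mm (x) by 3390 mm (y) outside-to-outside, with no floor or roof. The front and back walls (the −y and +y sides) span the full width; the two side walls fit between them.


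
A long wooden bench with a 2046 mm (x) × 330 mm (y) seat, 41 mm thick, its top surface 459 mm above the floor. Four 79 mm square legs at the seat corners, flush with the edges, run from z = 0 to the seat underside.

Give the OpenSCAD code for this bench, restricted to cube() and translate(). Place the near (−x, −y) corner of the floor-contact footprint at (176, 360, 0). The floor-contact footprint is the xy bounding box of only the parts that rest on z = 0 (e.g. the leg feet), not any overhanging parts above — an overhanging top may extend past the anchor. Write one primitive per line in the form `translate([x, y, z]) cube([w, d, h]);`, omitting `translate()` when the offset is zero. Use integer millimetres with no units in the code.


translate([176, 360, 418]) cube([2046, 330, 41]);
translate([176, 360, 0]) cube([79, 79, 418]);
translate([176, 611, 0]) cube([79, 79, 418]);
translate([2143, 360, 0]) cube([79, 79, 418]);
translate([2143, 611, 0]) cube([79, 79, 418]);


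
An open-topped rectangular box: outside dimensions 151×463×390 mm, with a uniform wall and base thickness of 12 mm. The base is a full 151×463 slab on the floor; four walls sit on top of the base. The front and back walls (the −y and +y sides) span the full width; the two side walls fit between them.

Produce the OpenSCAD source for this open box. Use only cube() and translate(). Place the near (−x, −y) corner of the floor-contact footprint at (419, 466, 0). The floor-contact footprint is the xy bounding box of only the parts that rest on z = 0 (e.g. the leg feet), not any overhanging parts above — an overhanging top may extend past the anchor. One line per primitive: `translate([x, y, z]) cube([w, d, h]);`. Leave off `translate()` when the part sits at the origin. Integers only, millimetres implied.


translate([419, 466, 0]) cube([151, 463, 12]);
translate([419, 466, 12]) cube([151, 12, 378]);
translate([419, 917, 12]) cube([151, 12, 378]);
translate([419, 478, 12]) cube([12, 439, 378]);
translate([558, 478, 12]) cube([12, 439, 378]);


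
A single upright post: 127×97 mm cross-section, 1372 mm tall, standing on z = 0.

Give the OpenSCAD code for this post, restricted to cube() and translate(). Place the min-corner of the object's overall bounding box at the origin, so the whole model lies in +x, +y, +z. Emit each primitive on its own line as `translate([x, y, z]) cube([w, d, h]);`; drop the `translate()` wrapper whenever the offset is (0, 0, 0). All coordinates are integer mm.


cube([127, 97, 1372]);


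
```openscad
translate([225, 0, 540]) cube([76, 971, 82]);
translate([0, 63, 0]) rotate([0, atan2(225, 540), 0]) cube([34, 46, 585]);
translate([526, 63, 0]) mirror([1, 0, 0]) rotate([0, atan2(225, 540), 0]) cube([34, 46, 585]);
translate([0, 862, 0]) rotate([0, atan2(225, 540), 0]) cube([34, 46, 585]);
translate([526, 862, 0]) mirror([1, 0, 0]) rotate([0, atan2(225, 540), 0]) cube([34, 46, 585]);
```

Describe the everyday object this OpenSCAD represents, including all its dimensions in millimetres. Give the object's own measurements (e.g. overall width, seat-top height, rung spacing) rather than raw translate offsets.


A sawhorse. A 76×971×82 mm beam (x, y, z) sits on two A-frame leg pairs. Each pair is two raked legs of 34×46 mm section (46 mm along y) splaying symmetrically in x. Each leg rises 540 mm vertically over 225 mm of horizontal reach and is 585 mm long along its own axis. Every leg's outer bottom edge rests on the floor and its outer top edge meets a bottom edge of the beam — the left legs (tilting toward +x) meet the beam's −x bottom edge, the right legs (their mirror images, tilting toward −x) meet its +x bottom edge — so the leg tops tuck under the beam, the beam's underside is 540 mm above the floor, and the feet are 526 mm apart outside-to-outside with the beam centred between them. The two leg pairs are set in 63 mm from either end of the beam.


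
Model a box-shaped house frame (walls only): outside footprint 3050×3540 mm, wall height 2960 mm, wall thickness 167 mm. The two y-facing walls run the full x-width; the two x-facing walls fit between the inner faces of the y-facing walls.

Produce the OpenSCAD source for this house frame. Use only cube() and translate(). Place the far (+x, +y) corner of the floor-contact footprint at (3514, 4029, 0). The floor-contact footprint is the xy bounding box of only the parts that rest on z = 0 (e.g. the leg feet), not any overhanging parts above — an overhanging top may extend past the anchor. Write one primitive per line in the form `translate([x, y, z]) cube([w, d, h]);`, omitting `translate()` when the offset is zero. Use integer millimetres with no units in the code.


translate([464, 489, 0]) cube([3050, 167, 2960]);
translate([464, 3862, 0]) cube([3050, 167, 2960]);
translate([464, 656, 0]) cube([167, 3206, 2960]);
translate([3347, 656, 0]) cube([167, 3206, 2960]);


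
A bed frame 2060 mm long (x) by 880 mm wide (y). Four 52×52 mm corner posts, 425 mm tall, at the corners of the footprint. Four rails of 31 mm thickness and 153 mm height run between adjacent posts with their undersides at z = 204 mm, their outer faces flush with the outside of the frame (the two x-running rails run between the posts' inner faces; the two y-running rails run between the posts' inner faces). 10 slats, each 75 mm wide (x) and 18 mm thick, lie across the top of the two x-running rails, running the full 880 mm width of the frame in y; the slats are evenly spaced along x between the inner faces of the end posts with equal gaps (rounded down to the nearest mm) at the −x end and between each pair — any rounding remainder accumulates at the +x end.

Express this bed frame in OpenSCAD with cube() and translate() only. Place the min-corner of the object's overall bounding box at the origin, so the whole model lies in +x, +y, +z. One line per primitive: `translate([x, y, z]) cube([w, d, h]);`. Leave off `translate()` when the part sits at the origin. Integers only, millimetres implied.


// slat z = rail_z + rail_h = 204 + 153 = 357
// slat gap = ⌊(1956 − 10·75) / 11⌋ = 109
cube([52, 52, 425]);
translate([0, 828, 0]) cube([52, 52, 425]);
translate([2008, 0, 0]) cube([52, 52, 425]);
translate([2008, 828, 0]) cube([52, 52, 425]);
translate([52, 0, 204]) cube([1956, 31, 153]);
translate([52, 849, 204]) cube([1956, 31, 153]);
translate([0, 52, 204]) cube([31, 776, 153]);
translate([2029, 52, 204]) cube([31, 776, 153]);
translate([161, 0, 357]) cube([75, 880, 18]);
translate([345, 0, 357]) cube([75, 880, 18]);
translate([529, 0, 357]) cube([75, 880, 18]);
translate([713, 0, 357]) cube([75, 880, 18]);
translate([897, 0, 357]) cube([75, 880, 18]);
translate([1081, 0, 357]) cube([75, 880, 18]);
translate([1265, 0, 357]) cube([75, 880, 18]);
translate([1449, 0, 357]) cube([75, 880, 18]);
translate([1633, 0, 357]) cube([75, 880, 18]);
translate([1817, 0, 357]) cube([75, 880, 18]);


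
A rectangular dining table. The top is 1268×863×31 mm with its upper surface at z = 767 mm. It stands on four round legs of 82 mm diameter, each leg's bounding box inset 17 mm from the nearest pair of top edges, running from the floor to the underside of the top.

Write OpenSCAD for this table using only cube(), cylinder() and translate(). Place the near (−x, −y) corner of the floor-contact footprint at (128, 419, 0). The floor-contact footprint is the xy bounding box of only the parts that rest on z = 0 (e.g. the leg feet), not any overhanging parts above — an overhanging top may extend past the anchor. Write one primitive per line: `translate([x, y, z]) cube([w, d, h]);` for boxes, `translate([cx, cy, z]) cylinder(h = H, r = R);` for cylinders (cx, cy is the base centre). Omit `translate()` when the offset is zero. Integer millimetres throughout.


translate([111, 402, 736]) cube([1268, 863, 31]);
translate([169, 460, 0]) cylinder(h = 736, r = 41);
translate([1321, 460, 0]) cylinder(h = 736, r = 41);
translate([169, 1207, 0]) cylinder(h = 736, r = 41);
translate([1321, 1207, 0]) cylinder(h = 736, r = 41);


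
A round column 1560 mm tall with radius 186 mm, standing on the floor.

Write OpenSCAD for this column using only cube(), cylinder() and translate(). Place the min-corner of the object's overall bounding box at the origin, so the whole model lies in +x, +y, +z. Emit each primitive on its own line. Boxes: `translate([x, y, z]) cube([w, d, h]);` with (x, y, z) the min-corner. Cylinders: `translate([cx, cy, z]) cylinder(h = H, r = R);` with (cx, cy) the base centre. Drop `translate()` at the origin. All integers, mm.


translate([186, 186, 0]) cylinder(h = 1560, r = 186);
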